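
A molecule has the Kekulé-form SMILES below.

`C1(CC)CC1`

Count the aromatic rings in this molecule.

The SMILES encodes a three-membered saturated carbon ring.
The 3-membered ring has only sp³ atoms, so it is not fully conjugated — not aromatic (cyclopropane).

0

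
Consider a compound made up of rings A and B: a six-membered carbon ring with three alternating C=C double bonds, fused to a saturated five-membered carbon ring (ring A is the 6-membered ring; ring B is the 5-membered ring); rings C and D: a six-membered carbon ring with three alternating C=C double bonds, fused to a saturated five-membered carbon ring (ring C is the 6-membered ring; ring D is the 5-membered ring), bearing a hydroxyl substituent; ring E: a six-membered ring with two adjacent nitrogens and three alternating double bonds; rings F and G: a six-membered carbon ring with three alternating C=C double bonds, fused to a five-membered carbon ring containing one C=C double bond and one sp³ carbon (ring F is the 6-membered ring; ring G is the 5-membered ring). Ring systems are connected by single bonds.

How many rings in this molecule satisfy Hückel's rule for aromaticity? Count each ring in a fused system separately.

Ring A has a continuous p-orbital overlap around the ring; 3 ring double bonds give 6 π electrons. 6 = 4(1)+2, so ring A is aromatic (benzene ring).
Ring B has three sp³ carbons, so it is not fully conjugated — not aromatic (cyclopentane ring).
Ring C has a continuous p-orbital overlap around the ring; 3 ring double bonds give 6 π electrons. 6 = 4(1)+2, so ring C is aromatic (benzene ring).
Ring D has three sp³ carbons, so it is not fully conjugated — not aromatic (cyclopentane ring).
Ring E has a continuous p-orbital overlap around the ring; 3 ring double bonds give 6 π electrons. Since 6 = 4n+2 (n=1), ring E is aromatic (pyridazine).
Ring F is planar and fully conjugated; 3 ring double bonds give 6 π electrons. 6 = 4(1)+2, so ring F is aromatic (benzene ring).
Ring G has one sp³ carbon, so it is not fully conjugated — not aromatic (cyclopentene ring).
Aromatic: A, C, E, F. Total: 4.

4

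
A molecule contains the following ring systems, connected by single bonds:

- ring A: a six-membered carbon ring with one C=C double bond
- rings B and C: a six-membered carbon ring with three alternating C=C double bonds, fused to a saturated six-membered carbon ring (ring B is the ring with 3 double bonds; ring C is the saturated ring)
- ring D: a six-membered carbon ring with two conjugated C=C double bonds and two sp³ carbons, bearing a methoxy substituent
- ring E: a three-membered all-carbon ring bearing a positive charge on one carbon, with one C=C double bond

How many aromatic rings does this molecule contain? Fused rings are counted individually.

Ring A has four sp³ carbons, so it is not fully conjugated — not aromatic (cyclohexene).
Ring B has a continuous p-orbital overlap around the ring; 3 ring double bonds give 6 π electrons. Since 6 = 4n+2 (n=1), ring B is aromatic (benzene ring).
Ring C has four sp³ carbons, so it is not fully conjugated — not aromatic (cyclohexane ring).
Ring D has two sp³ carbons, so it is not fully conjugated — not aromatic (1,3-cyclohexadiene).
Ring E is fully conjugated (every ring atom contributes a p orbital); 1 ring double bond (2 π electrons) plus the carbocation's empty p orbital (0, but keeps the ring conjugated) give 2 π electrons. That satisfies 4n+2 with n=0, so ring E is aromatic (cyclopropenyl cation).
Aromatic: B, E. Total: 2.

2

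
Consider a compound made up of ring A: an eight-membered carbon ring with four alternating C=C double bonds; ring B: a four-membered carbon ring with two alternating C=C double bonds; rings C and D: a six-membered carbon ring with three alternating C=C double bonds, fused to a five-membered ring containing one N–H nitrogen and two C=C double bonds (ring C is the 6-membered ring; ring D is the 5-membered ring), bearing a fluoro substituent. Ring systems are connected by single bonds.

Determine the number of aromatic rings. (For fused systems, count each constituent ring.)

2

Ring A has only sp² ring atoms; a planar conformation would have a fully conjugated π system of 8 electrons. But 8 = 4(2), which is 4n not 4n+2, so ring A is not aromatic (cyclooctatetraene) — cyclooctatetraene distorts into a non-planar tub to avoid antiaromaticity.
Ring B has only sp² ring atoms; a planar conformation would have a fully conjugated π system of 4 electrons. But 4 = 4(1), which is 4n not 4n+2, so ring B is not aromatic (cyclobutadiene) — cyclobutadiene is antiaromatic and distorts to a rectangle.
Rings C and D form a fused bicyclic system (with one N–H) with 9 sp² atoms and 10 π electrons from ring double bonds plus a heteroatom lone pair. 10 = 4(2)+2, so the system is aromatic and both rings count as aromatic (indole).
Aromatic: C, D. Total: 2.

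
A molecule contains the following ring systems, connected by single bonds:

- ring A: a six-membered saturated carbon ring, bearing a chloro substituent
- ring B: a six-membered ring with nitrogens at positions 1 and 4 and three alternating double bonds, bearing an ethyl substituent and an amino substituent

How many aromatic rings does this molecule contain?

1

Ring A has only sp³ atoms, so it is not fully conjugated — not aromatic (cyclohexane).
Ring B has a continuous p-orbital overlap around the ring; 3 ring double bonds give 6 π electrons. That satisfies 4n+2 with n=1, so ring B is aromatic (pyrazine).
Aromatic: B. Total: 1.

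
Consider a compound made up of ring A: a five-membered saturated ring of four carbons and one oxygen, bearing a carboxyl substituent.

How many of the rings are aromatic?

Ring A has only sp³ atoms, so it is not fully conjugated — not aromatic (tetrahydrofuran).

0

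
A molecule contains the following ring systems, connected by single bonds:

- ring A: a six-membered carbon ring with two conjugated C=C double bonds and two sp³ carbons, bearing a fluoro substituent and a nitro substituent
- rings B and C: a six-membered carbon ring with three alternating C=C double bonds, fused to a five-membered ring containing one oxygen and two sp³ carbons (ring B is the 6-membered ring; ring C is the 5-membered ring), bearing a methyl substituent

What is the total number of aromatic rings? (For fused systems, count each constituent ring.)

1

Ring A has two sp³ carbons, so it is not fully conjugated — not aromatic (1,3-cyclohexadiene).
Ring B has a continuous p-orbital overlap around the ring; 3 ring double bonds give 6 π electrons. Since 6 = 4n+2 (n=1), ring B is aromatic (benzene ring).
Ring C has two sp³ carbons, so it is not fully conjugated — not aromatic (oxolane ring).
Aromatic: B. Total: 1.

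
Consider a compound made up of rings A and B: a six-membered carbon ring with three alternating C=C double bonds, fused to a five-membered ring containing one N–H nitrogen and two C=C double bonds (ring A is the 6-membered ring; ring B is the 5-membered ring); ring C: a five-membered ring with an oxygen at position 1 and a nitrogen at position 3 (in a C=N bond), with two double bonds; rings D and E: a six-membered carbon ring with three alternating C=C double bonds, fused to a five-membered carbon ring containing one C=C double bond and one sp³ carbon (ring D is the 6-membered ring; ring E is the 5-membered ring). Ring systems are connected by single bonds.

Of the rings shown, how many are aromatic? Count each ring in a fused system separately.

Rings A and B form a fused bicyclic system (with one N–H) with 9 sp² atoms and 10 π electrons from ring double bonds plus a heteroatom lone pair. 10 = 4(2)+2, so the system is aromatic and both rings count as aromatic (indole).
Ring C is fully conjugated (every ring atom contributes a p orbital); 2 ring double bonds (4 π electrons) plus a heteroatom lone pair (2) give 6 π electrons. 6 = 4(1)+2, so ring C is aromatic (oxazole).
Ring D is planar and fully conjugated; 3 ring double bonds give 6 π electrons. Since 6 = 4n+2 (n=1), ring D is aromatic (benzene ring).
Ring E has one sp³ carbon, so it is not fully conjugated — not aromatic (cyclopentene ring).
Aromatic: A, B, C, D. Total: 4.

4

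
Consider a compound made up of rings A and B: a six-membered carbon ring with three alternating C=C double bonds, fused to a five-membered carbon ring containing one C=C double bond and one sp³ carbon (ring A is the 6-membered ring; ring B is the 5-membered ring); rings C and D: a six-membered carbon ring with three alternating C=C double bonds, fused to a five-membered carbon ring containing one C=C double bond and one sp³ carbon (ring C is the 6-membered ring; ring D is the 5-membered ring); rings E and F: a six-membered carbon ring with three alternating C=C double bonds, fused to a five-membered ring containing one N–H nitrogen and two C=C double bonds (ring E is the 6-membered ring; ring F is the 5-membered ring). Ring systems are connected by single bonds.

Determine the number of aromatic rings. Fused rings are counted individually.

4

Ring A is fully conjugated (every ring atom contributes a p orbital); 3 ring double bonds give 6 π electrons. That satisfies 4n+2 with n=1, so ring A is aromatic (benzene ring).
Ring B has one sp³ carbon, so it is not fully conjugated — not aromatic (cyclopentene ring).
Ring C is fully conjugated (every ring atom contributes a p orbital); 3 ring double bonds give 6 π electrons. 6 = 4(1)+2, so ring C is aromatic (benzene ring).
Ring D has one sp³ carbon, so it is not fully conjugated — not aromatic (cyclopentene ring).
Rings E and F form a fused bicyclic system (with one N–H) with 9 sp² atoms and 10 π electrons from ring double bonds plus a heteroatom lone pair. 10 = 4(2)+2, so the system is aromatic and both rings count as aromatic (indole).
Aromatic: A, C, E, F. Total: 4.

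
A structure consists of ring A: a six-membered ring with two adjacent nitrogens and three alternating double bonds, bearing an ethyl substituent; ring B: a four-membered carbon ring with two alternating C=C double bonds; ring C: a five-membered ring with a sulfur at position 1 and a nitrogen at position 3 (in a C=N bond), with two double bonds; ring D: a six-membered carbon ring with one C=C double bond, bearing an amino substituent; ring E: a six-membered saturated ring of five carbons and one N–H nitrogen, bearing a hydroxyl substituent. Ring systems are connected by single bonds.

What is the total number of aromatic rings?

Ring A is fully conjugated (every ring atom contributes a p orbital); 3 ring double bonds give 6 π electrons. Since 6 = 4n+2 (n=1), ring A is aromatic (pyridazine).
Ring B has only sp² ring atoms; a planar conformation would have a fully conjugated π system of 4 electrons. But 4 = 4(1), which is 4n not 4n+2, so ring B is not aromatic (cyclobutadiene) — cyclobutadiene is antiaromatic and distorts to a rectangle.
Ring C has a continuous p-orbital overlap around the ring; 2 ring double bonds (4 π electrons) plus a heteroatom lone pair (2) give 6 π electrons. Since 6 = 4n+2 (n=1), ring C is aromatic (thiazole).
Ring D has four sp³ carbons, so it is not fully conjugated — not aromatic (cyclohexene).
Ring E has only sp³ atoms, so it is not fully conjugated — not aromatic (piperidine).
Aromatic: A, C. Total: 2.

2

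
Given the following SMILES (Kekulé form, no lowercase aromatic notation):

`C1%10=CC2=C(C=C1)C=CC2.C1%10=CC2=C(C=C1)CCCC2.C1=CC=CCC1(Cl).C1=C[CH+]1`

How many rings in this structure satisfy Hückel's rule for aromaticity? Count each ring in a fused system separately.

The SMILES encodes a six-membered carbon ring with three alternating C=C double bonds, fused to a five-membered carbon ring containing one C=C double bond and one sp³ carbon; a six-membered carbon ring with three alternating C=C double bonds, fused to a saturated six-membered carbon ring; a six-membered carbon ring with two conjugated C=C double bonds and two sp³ carbons; a three-membered all-carbon ring bearing a positive charge on one carbon, with one C=C double bond.
The 6-membered ring has a continuous p-orbital overlap around the ring; 3 ring double bonds give 6 π electrons. 6 = 4(1)+2, so it is aromatic (benzene ring).
The 5-membered ring has one sp³ carbon, so it is not fully conjugated — not aromatic (cyclopentene ring).
The second 6-membered ring is planar and fully conjugated; 3 ring double bonds give 6 π electrons. 6 = 4(1)+2, so it is aromatic (benzene ring).
The third 6-membered ring has four sp³ carbons, so it is not fully conjugated — not aromatic (cyclohexane ring).
The fourth 6-membered ring has two sp³ carbons, so it is not fully conjugated — not aromatic (1,3-cyclohexadiene).
The 3-membered ring is fully conjugated (every ring atom contributes a p orbital); 1 ring double bond (2 π electrons) plus the carbocation's empty p orbital (0, but keeps the ring conjugated) give 2 π electrons. 2 = 4(0)+2, so it is aromatic (cyclopropenyl cation).
3 of the 6 rings are aromatic. Total: 3.

3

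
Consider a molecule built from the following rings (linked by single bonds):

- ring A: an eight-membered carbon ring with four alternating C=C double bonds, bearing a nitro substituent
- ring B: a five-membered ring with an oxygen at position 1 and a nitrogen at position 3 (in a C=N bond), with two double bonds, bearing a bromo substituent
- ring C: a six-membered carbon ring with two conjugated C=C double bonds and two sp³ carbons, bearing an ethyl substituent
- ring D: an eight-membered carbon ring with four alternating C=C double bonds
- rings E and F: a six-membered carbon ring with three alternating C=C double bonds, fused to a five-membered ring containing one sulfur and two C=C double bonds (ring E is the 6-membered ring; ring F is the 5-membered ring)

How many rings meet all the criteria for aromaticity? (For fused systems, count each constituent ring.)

Ring A has only sp² ring atoms; a planar conformation would have a fully conjugated π system of 8 electrons. But 8 = 4(2), which is 4n not 4n+2, so ring A is not aromatic (cyclooctatetraene) — cyclooctatetraene distorts into a non-planar tub to avoid antiaromaticity.
Ring B has a continuous p-orbital overlap around the ring; 2 ring double bonds (4 π electrons) plus a heteroatom lone pair (2) give 6 π electrons. 6 = 4(1)+2, so ring B is aromatic (oxazole).
Ring C has two sp³ carbons, so it is not fully conjugated — not aromatic (1,3-cyclohexadiene).
Ring D has only sp² ring atoms; a planar conformation would have a fully conjugated π system of 8 electrons. But 8 = 4(2), which is 4n not 4n+2, so ring D is not aromatic (cyclooctatetraene) — cyclooctatetraene distorts into a non-planar tub to avoid antiaromaticity.
Rings E and F form a fused bicyclic system (with one sulfur) with 9 sp² atoms and 10 π electrons from ring double bonds plus a heteroatom lone pair. 10 = 4(2)+2, so the system is aromatic and both rings count as aromatic (benzothiophene).
Aromatic: B, E, F. Total: 3.

3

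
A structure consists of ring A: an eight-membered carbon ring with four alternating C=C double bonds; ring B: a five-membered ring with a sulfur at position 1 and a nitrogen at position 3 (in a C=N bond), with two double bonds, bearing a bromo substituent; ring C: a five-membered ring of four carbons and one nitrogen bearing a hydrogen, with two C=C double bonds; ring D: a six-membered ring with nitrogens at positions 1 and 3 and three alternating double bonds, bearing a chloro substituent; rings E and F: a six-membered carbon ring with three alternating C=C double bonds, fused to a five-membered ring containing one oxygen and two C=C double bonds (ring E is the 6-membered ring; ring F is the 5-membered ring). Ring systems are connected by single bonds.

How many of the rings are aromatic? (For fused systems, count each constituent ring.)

Ring A has only sp² ring atoms; a planar conformation would have a fully conjugated π system of 8 electrons. But 8 = 4(2), which is 4n not 4n+2, so ring A is not aromatic (cyclooctatetraene) — cyclooctatetraene distorts into a non-planar tub to avoid antiaromaticity.
Ring B is fully conjugated (every ring atom contributes a p orbital); 2 ring double bonds (4 π electrons) plus a heteroatom lone pair (2) give 6 π electrons. That satisfies 4n+2 with n=1, so ring B is aromatic (thiazole).
Ring C is fully conjugated (every ring atom contributes a p orbital); 2 ring double bonds (4 π electrons) plus a heteroatom lone pair (2) give 6 π electrons. That satisfies 4n+2 with n=1, so ring C is aromatic (pyrrole).
Ring D has a continuous p-orbital overlap around the ring; 3 ring double bonds give 6 π electrons. Since 6 = 4n+2 (n=1), ring D is aromatic (pyrimidine).
Rings E and F form a fused bicyclic system (with one oxygen) with 9 sp² atoms and 10 π electrons from ring double bonds plus a heteroatom lone pair. 10 = 4(2)+2, so the system is aromatic and both rings count as aromatic (benzofuran).
Aromatic: B, C, D, E, F. Total: 5.

5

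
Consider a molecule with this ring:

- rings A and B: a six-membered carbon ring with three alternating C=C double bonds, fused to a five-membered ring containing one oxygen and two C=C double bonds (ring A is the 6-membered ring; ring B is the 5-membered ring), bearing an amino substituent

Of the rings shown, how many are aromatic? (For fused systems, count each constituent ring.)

2

Rings A and B form a fused bicyclic system (with one oxygen) with 9 sp² atoms and 10 π electrons from ring double bonds plus a heteroatom lone pair. 10 = 4(2)+2, so the system is aromatic and both rings count as aromatic (benzofuran).
Aromatic: A, B. Total: 2.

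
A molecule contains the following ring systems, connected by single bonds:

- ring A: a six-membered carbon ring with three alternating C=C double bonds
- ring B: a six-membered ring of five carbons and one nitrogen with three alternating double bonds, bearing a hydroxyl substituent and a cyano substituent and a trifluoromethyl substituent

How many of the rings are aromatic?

Ring A has a continuous p-orbital overlap around the ring; 3 ring double bonds give 6 π electrons. Since 6 = 4n+2 (n=1), ring A is aromatic (benzene).
Ring B is fully conjugated (every ring atom contributes a p orbital); 3 ring double bonds give 6 π electrons. That satisfies 4n+2 with n=1, so ring B is aromatic (pyridine).
Aromatic: A, B. Total: 2.

2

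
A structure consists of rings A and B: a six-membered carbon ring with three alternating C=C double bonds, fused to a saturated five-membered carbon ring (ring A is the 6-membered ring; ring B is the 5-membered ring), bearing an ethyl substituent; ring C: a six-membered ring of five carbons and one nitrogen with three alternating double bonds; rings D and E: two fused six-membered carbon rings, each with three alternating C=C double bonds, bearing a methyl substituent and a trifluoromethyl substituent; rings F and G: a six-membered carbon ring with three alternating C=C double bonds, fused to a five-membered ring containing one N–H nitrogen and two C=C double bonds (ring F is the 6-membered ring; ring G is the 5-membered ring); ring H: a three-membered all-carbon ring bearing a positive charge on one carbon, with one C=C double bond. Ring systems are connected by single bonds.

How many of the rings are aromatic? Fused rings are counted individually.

Ring A is fully conjugated (every ring atom contributes a p orbital); 3 ring double bonds give 6 π electrons. That satisfies 4n+2 with n=1, so ring A is aromatic (benzene ring).
Ring B has three sp³ carbons, so it is not fully conjugated — not aromatic (cyclopentane ring).
Ring C has a continuous p-orbital overlap around the ring; 3 ring double bonds give 6 π electrons. 6 = 4(1)+2, so ring C is aromatic (pyridine).
Rings D and E form a fused bicyclic system with 10 sp² atoms and 10 π electrons from ring double bonds. 10 = 4(2)+2, so the system is aromatic and both rings count as aromatic (naphthalene).
Rings F and G form a fused bicyclic system (with one N–H) with 9 sp² atoms and 10 π electrons from ring double bonds plus a heteroatom lone pair. 10 = 4(2)+2, so the system is aromatic and both rings count as aromatic (indole).
Ring H is planar and fully conjugated; 1 ring double bond (2 π electrons) plus the carbocation's empty p orbital (0, but keeps the ring conjugated) give 2 π electrons. 2 = 4(0)+2, so ring H is aromatic (cyclopropenyl cation).
Aromatic: A, C, D, E, F, G, H. Total: 7.

7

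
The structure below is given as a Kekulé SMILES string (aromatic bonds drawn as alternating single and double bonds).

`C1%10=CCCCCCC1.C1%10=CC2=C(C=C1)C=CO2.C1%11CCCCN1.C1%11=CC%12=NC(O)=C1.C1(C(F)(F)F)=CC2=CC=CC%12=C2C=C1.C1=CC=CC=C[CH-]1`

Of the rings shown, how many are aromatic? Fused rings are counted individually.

5

The SMILES encodes an eight-membered carbon ring with one C=C double bond; a six-membered carbon ring with three alternating C=C double bonds, fused to a five-membered ring containing one oxygen and two C=C double bonds; a six-membered saturated ring of five carbons and one N–H nitrogen; a six-membered ring of five carbons and one nitrogen with three alternating double bonds; two fused six-membered carbon rings, each with three alternating C=C double bonds; a seven-membered all-carbon ring bearing a negative charge on one carbon, with three C=C double bonds.
The 8-membered ring has six sp³ carbons, so it is not fully conjugated — not aromatic (cyclooctene).
The fused 6/5-membered bicyclic (with one oxygen) is a single π system with 9 sp² atoms and 10 π electrons from ring double bonds plus a heteroatom lone pair. 10 = 4(2)+2, so the system is aromatic and both rings count as aromatic (benzofuran).
The 6-membered ring with one N–H has only sp³ atoms, so it is not fully conjugated — not aromatic (piperidine).
The 6-membered ring with one nitrogen is fully conjugated (every ring atom contributes a p orbital); 3 ring double bonds give 6 π electrons. Since 6 = 4n+2 (n=1), it is aromatic (pyridine).
The fused 6/6-membered bicyclic is a single π system with 10 sp² atoms and 10 π electrons from ring double bonds. 10 = 4(2)+2, so the system is aromatic and both rings count as aromatic (naphthalene).
The 7-membered ring has only sp² ring atoms; a planar conformation would have a fully conjugated π system of 8 electrons. But 8 = 4(2), which is 4n not 4n+2, so it is not aromatic (cycloheptatrienyl anion).
5 of the 8 rings are aromatic. Total: 5.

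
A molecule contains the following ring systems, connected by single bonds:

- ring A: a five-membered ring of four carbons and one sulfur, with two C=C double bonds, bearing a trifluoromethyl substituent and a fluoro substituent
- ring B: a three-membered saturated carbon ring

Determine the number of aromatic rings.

Ring A is planar and fully conjugated; 2 ring double bonds (4 π electrons) plus a heteroatom lone pair (2) give 6 π electrons. That satisfies 4n+2 with n=1, so ring A is aromatic (thiophene).
Ring B has only sp³ atoms, so it is not fully conjugated — not aromatic (cyclopropane).
Aromatic: A. Total: 1.

1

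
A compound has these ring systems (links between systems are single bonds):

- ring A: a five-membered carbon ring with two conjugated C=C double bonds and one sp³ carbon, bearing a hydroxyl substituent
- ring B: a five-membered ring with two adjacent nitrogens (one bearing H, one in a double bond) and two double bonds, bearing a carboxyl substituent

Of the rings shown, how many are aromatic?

1

Ring A has one sp³ carbon, so it is not fully conjugated — not aromatic (cyclopentadiene).
Ring B is planar and fully conjugated; 2 ring double bonds (4 π electrons) plus a heteroatom lone pair (2) give 6 π electrons. That satisfies 4n+2 with n=1, so ring B is aromatic (pyrazole).
Aromatic: B. Total: 1.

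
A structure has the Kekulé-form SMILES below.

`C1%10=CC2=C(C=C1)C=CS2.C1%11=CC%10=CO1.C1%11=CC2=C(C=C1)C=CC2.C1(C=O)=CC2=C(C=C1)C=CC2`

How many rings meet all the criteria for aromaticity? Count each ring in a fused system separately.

The SMILES encodes a six-membered carbon ring with three alternating C=C double bonds, fused to a five-membered ring containing one sulfur and two C=C double bonds; a five-membered ring of four carbons and one oxygen, with two C=C double bonds; a six-membered carbon ring with three alternating C=C double bonds, fused to a five-membered carbon ring containing one C=C double bond and one sp³ carbon; a six-membered carbon ring with three alternating C=C double bonds, fused to a five-membered carbon ring containing one C=C double bond and one sp³ carbon.
The fused 6/5-membered bicyclic (with one sulfur) is a single π system with 9 sp² atoms and 10 π electrons from ring double bonds plus a heteroatom lone pair. 10 = 4(2)+2, so the system is aromatic and both rings count as aromatic (benzothiophene).
The 5-membered ring with one oxygen is fully conjugated (every ring atom contributes a p orbital); 2 ring double bonds (4 π electrons) plus a heteroatom lone pair (2) give 6 π electrons. Since 6 = 4n+2 (n=1), it is aromatic (furan).
The 6-membered ring is planar and fully conjugated; 3 ring double bonds give 6 π electrons. That satisfies 4n+2 with n=1, so it is aromatic (benzene ring).
The 5-membered ring has one sp³ carbon, so it is not fully conjugated — not aromatic (cyclopentene ring).
The second 6-membered ring is planar and fully conjugated; 3 ring double bonds give 6 π electrons. Since 6 = 4n+2 (n=1), it is aromatic (benzene ring).
The second 5-membered ring has one sp³ carbon, so it is not fully conjugated — not aromatic (cyclopentene ring).
5 of the 7 rings are aromatic. Total: 5.

5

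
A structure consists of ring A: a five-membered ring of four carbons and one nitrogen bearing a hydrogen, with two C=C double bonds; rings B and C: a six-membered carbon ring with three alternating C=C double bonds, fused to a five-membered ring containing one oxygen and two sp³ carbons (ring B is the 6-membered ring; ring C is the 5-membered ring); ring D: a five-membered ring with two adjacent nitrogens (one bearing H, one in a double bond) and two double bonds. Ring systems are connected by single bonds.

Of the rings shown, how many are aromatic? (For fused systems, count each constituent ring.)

3

Ring A is planar and fully conjugated; 2 ring double bonds (4 π electrons) plus a heteroatom lone pair (2) give 6 π electrons. 6 = 4(1)+2, so ring A is aromatic (pyrrole).
Ring B is fully conjugated (every ring atom contributes a p orbital); 3 ring double bonds give 6 π electrons. 6 = 4(1)+2, so ring B is aromatic (benzene ring).
Ring C has two sp³ carbons, so it is not fully conjugated — not aromatic (oxolane ring).
Ring D is planar and fully conjugated; 2 ring double bonds (4 π electrons) plus a heteroatom lone pair (2) give 6 π electrons. Since 6 = 4n+2 (n=1), ring D is aromatic (pyrazole).
Aromatic: A, B, D. Total: 3.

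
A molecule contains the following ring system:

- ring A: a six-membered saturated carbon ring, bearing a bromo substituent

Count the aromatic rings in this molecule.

Ring A has only sp³ atoms, so it is not fully conjugated — not aromatic (cyclohexane).

0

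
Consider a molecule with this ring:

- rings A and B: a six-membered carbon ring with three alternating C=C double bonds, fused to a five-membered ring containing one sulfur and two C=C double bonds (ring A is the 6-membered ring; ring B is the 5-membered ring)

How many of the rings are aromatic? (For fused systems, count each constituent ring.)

Rings A and B form a fused bicyclic system (with one sulfur) with 9 sp² atoms and 10 π electrons from ring double bonds plus a heteroatom lone pair. 10 = 4(2)+2, so the system is aromatic and both rings count as aromatic (benzothiophene).
Aromatic: A, B. Total: 2.

2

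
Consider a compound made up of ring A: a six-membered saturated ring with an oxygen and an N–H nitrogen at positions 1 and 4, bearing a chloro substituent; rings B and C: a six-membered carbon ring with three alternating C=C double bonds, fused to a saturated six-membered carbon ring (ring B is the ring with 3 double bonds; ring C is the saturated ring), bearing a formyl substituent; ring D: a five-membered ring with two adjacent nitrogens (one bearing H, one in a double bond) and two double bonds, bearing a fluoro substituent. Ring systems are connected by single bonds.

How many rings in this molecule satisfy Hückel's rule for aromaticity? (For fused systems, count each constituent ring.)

2

Ring A has only sp³ atoms, so it is not fully conjugated — not aromatic (morpholine).
Ring B is fully conjugated (every ring atom contributes a p orbital); 3 ring double bonds give 6 π electrons. 6 = 4(1)+2, so ring B is aromatic (benzene ring).
Ring C has four sp³ carbons, so it is not fully conjugated — not aromatic (cyclohexane ring).
Ring D has a continuous p-orbital overlap around the ring; 2 ring double bonds (4 π electrons) plus a heteroatom lone pair (2) give 6 π electrons. 6 = 4(1)+2, so ring D is aromatic (pyrazole).
Aromatic: B, D. Total: 2.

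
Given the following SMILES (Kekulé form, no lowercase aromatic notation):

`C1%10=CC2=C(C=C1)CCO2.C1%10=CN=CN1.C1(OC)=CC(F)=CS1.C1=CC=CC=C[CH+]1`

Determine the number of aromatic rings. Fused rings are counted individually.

The SMILES encodes a six-membered carbon ring with three alternating C=C double bonds, fused to a five-membered ring containing one oxygen and two sp³ carbons; a five-membered ring with nitrogens at positions 1 and 3 (one bearing H, one in a C=N bond) and two double bonds; a five-membered ring of four carbons and one sulfur, with two C=C double bonds; a seven-membered all-carbon ring bearing a positive charge on one carbon, with three C=C double bonds.
The 6-membered ring has a continuous p-orbital overlap around the ring; 3 ring double bonds give 6 π electrons. Since 6 = 4n+2 (n=1), it is aromatic (benzene ring).
The 5-membered ring with one oxygen has two sp³ carbons, so it is not fully conjugated — not aromatic (oxolane ring).
The 5-membered ring with two nitrogens (one N–H, one =N–) has a continuous p-orbital overlap around the ring; 2 ring double bonds (4 π electrons) plus a heteroatom lone pair (2) give 6 π electrons. That satisfies 4n+2 with n=1, so it is aromatic (imidazole).
The 5-membered ring with one sulfur has a continuous p-orbital overlap around the ring; 2 ring double bonds (4 π electrons) plus a heteroatom lone pair (2) give 6 π electrons. Since 6 = 4n+2 (n=1), it is aromatic (thiophene).
The 7-membered ring is fully conjugated (every ring atom contributes a p orbital); 3 ring double bonds (6 π electrons) plus the carbocation's empty p orbital (0, but keeps the ring conjugated) give 6 π electrons. Since 6 = 4n+2 (n=1), it is aromatic (tropylium cation).
4 of the 5 rings are aromatic. Total: 4.

4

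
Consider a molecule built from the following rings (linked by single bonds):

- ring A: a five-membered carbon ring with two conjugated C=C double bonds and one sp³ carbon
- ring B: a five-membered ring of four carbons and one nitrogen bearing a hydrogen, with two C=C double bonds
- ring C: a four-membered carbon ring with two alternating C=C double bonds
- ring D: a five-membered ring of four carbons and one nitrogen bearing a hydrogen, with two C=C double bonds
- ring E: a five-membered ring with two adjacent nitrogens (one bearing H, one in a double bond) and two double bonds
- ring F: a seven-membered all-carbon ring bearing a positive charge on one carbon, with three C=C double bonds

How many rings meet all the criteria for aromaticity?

Ring A has one sp³ carbon, so it is not fully conjugated — not aromatic (cyclopentadiene).
Ring B is planar and fully conjugated; 2 ring double bonds (4 π electrons) plus a heteroatom lone pair (2) give 6 π electrons. That satisfies 4n+2 with n=1, so ring B is aromatic (pyrrole).
Ring C has only sp² ring atoms; a planar conformation would have a fully conjugated π system of 4 electrons. But 4 = 4(1), which is 4n not 4n+2, so ring C is not aromatic (cyclobutadiene) — cyclobutadiene is antiaromatic and distorts to a rectangle.
Ring D is planar and fully conjugated; 2 ring double bonds (4 π electrons) plus a heteroatom lone pair (2) give 6 π electrons. That satisfies 4n+2 with n=1, so ring D is aromatic (pyrrole).
Ring E is planar and fully conjugated; 2 ring double bonds (4 π electrons) plus a heteroatom lone pair (2) give 6 π electrons. 6 = 4(1)+2, so ring E is aromatic (pyrazole).
Ring F is fully conjugated (every ring atom contributes a p orbital); 3 ring double bonds (6 π electrons) plus the carbocation's empty p orbital (0, but keeps the ring conjugated) give 6 π electrons. That satisfies 4n+2 with n=1, so ring F is aromatic (tropylium cation).
Aromatic: B, D, E, F. Total: 4.

4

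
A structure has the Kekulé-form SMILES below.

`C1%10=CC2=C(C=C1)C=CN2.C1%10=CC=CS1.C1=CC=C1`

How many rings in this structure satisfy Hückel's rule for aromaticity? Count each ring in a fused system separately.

3

The SMILES encodes a six-membered carbon ring with three alternating C=C double bonds, fused to a five-membered ring containing one N–H nitrogen and two C=C double bonds; a five-membered ring of four carbons and one sulfur, with two C=C double bonds; a four-membered carbon ring with two alternating C=C double bonds.
The fused 6/5-membered bicyclic (with one N–H) is a single π system with 9 sp² atoms and 10 π electrons from ring double bonds plus a heteroatom lone pair. 10 = 4(2)+2, so the system is aromatic and both rings count as aromatic (indole).
The 5-membered ring with one sulfur is fully conjugated (every ring atom contributes a p orbital); 2 ring double bonds (4 π electrons) plus a heteroatom lone pair (2) give 6 π electrons. That satisfies 4n+2 with n=1, so it is aromatic (thiophene).
The 4-membered ring has only sp² ring atoms; a planar conformation would have a fully conjugated π system of 4 electrons. But 4 = 4(1), which is 4n not 4n+2, so it is not aromatic (cyclobutadiene) — cyclobutadiene is antiaromatic and distorts to a rectangle.
3 of the 4 rings are aromatic. Total: 3.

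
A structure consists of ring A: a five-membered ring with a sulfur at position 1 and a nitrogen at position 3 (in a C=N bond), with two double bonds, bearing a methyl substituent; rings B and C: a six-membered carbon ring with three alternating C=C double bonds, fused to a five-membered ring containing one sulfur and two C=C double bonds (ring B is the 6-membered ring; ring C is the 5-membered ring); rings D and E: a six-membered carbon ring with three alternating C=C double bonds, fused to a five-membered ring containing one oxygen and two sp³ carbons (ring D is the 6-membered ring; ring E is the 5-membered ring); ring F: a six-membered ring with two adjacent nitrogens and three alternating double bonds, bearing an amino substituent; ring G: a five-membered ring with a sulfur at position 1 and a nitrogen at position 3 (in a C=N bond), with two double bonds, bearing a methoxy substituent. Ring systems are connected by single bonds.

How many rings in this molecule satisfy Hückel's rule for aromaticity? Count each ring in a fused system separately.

Ring A has a continuous p-orbital overlap around the ring; 2 ring double bonds (4 π electrons) plus a heteroatom lone pair (2) give 6 π electrons. That satisfies 4n+2 with n=1, so ring A is aromatic (thiazole).
Rings B and C form a fused bicyclic system (with one sulfur) with 9 sp² atoms and 10 π electrons from ring double bonds plus a heteroatom lone pair. 10 = 4(2)+2, so the system is aromatic and both rings count as aromatic (benzothiophene).
Ring D has a continuous p-orbital overlap around the ring; 3 ring double bonds give 6 π electrons. 6 = 4(1)+2, so ring D is aromatic (benzene ring).
Ring E has two sp³ carbons, so it is not fully conjugated — not aromatic (oxolane ring).
Ring F is planar and fully conjugated; 3 ring double bonds give 6 π electrons. That satisfies 4n+2 with n=1, so ring F is aromatic (pyridazine).
Ring G is fully conjugated (every ring atom contributes a p orbital); 2 ring double bonds (4 π electrons) plus a heteroatom lone pair (2) give 6 π electrons. That satisfies 4n+2 with n=1, so ring G is aromatic (thiazole).
Aromatic: A, B, C, D, F, G. Total: 6.

6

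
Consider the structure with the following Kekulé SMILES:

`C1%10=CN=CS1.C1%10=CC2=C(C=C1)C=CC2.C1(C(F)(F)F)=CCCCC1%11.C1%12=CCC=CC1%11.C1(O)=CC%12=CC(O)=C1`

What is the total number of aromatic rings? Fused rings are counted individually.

The SMILES encodes a five-membered ring with a sulfur at position 1 and a nitrogen at position 3 (in a C=N bond), with two double bonds; a six-membered carbon ring with three alternating C=C double bonds, fused to a five-membered carbon ring containing one C=C double bond and one sp³ carbon; a six-membered carbon ring with one C=C double bond; a six-membered carbon ring with two isolated C=C double bonds and two sp³ carbons; a six-membered carbon ring with three alternating C=C double bonds.
The 5-membered ring with one sulfur and one =N– is fully conjugated (every ring atom contributes a p orbital); 2 ring double bonds (4 π electrons) plus a heteroatom lone pair (2) give 6 π electrons. That satisfies 4n+2 with n=1, so it is aromatic (thiazole).
The 6-membered ring is planar and fully conjugated; 3 ring double bonds give 6 π electrons. 6 = 4(1)+2, so it is aromatic (benzene ring).
The 5-membered ring has one sp³ carbon, so it is not fully conjugated — not aromatic (cyclopentene ring).
The second 6-membered ring has four sp³ carbons, so it is not fully conjugated — not aromatic (cyclohexene).
The third 6-membered ring has two sp³ carbons, so it is not fully conjugated — not aromatic (1,4-cyclohexadiene).
The fourth 6-membered ring is planar and fully conjugated; 3 ring double bonds give 6 π electrons. That satisfies 4n+2 with n=1, so it is aromatic (benzene).
3 of the 6 rings are aromatic. Total: 3.

3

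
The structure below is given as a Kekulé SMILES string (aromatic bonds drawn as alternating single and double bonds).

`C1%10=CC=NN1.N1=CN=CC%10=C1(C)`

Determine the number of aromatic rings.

The SMILES encodes a five-membered ring with two adjacent nitrogens (one bearing H, one in a double bond) and two double bonds; a six-membered ring with nitrogens at positions 1 and 3 and three alternating double bonds.
The 5-membered ring with two adjacent nitrogens (one N–H, one =N–) is planar and fully conjugated; 2 ring double bonds (4 π electrons) plus a heteroatom lone pair (2) give 6 π electrons. Since 6 = 4n+2 (n=1), it is aromatic (pyrazole).
The 6-membered ring with two nitrogens (1,3) is fully conjugated (every ring atom contributes a p orbital); 3 ring double bonds give 6 π electrons. 6 = 4(1)+2, so it is aromatic (pyrimidine).
2 of the 2 rings are aromatic. Total: 2.

2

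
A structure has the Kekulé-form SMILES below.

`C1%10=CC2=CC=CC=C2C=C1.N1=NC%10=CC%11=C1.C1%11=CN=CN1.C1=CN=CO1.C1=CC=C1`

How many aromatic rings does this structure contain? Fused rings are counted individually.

5

The SMILES encodes two fused six-membered carbon rings, each with three alternating C=C double bonds; a six-membered ring with two adjacent nitrogens and three alternating double bonds; a five-membered ring with nitrogens at positions 1 and 3 (one bearing H, one in a C=N bond) and two double bonds; a five-membered ring with an oxygen at position 1 and a nitrogen at position 3 (in a C=N bond), with two double bonds; a four-membered carbon ring with two alternating C=C double bonds.
The fused 6/6-membered bicyclic is a single π system with 10 sp² atoms and 10 π electrons from ring double bonds. 10 = 4(2)+2, so the system is aromatic and both rings count as aromatic (naphthalene).
The 6-membered ring with two nitrogens (1,2) is fully conjugated (every ring atom contributes a p orbital); 3 ring double bonds give 6 π electrons. Since 6 = 4n+2 (n=1), it is aromatic (pyridazine).
The 5-membered ring with two nitrogens (one N–H, one =N–) has a continuous p-orbital overlap around the ring; 2 ring double bonds (4 π electrons) plus a heteroatom lone pair (2) give 6 π electrons. 6 = 4(1)+2, so it is aromatic (imidazole).
The 5-membered ring with one oxygen and one =N– is fully conjugated (every ring atom contributes a p orbital); 2 ring double bonds (4 π electrons) plus a heteroatom lone pair (2) give 6 π electrons. 6 = 4(1)+2, so it is aromatic (oxazole).
The 4-membered ring has only sp² ring atoms; a planar conformation would have a fully conjugated π system of 4 electrons. But 4 = 4(1), which is 4n not 4n+2, so it is not aromatic (cyclobutadiene) — cyclobutadiene is antiaromatic and distorts to a rectangle.
5 of the 6 rings are aromatic. Total: 5.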